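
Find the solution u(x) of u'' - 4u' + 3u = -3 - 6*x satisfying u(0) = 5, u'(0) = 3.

Characteristic equation r² - 4r + 3 = 0 factors as (r - 3)(r - 1) = 0, so r = 3, 1.
Hence u_h = C1*exp(3*x) + C2*exp(x).
For the particular solution try u_p = A0 + A1*x. Substituting and matching coefficients of each power of x gives A0 = -11/3, A1 = -2, so u_p = -11/3 - 2*x.
General solution: u = -11/3 - 2*x + C1*exp(3*x) + C2*exp(x).
Apply the initial conditions: u(0) = -11/3 + C1 + C2 = 5 and u'(0) = -2 + C2 + 3*C1 = 3. Solving gives C1 = -11/6, C2 = 21/2.

u = -11/3 - 2*x - 11*exp(3*x)/6 + 21*exp(x)/2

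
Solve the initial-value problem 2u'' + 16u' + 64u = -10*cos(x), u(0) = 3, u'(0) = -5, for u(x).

Divide through by 2: u'' + 8u' + 32u = -5*cos(x).
Characteristic equation r² + 8r + 32 = 0 has discriminant (8)² - 4·(32) = -64 < 0, so r = -4 ± 4i.
Hence u_h = C1*cos(4*x)*exp(-4*x) + C2*exp(-4*x)*sin(4*x).
Try u_p = A*cos(x) + B*sin(x). Substituting and equating the coefficients of cos(x) and sin(x) gives A = -31/205, B = -8/205, so u_p = -31*cos(x)/205 - 8*sin(x)/205.
General solution: u = -31*cos(x)/205 - 8*sin(x)/205 + C1*cos(4*x)*exp(-4*x) + C2*exp(-4*x)*sin(4*x).
Apply the initial conditions: u(0) = -31/205 + C1 = 3 and u'(0) = -8/205 - 4*C1 + 4*C2 = -5. Solving gives C1 = 646/205, C2 = 1567/820.

u = -31*cos(x)/205 - 8*sin(x)/205 + 646*cos(4*x)*exp(-4*x)/205 + 1567*exp(-4*x)*sin(4*x)/820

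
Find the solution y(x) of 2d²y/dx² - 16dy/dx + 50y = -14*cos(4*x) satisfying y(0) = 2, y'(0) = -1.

Divide through by 2: y'' - 8y' + 25y = -7*cos(4*x).
Characteristic equation r² - 8r + 25 = 0 has discriminant (-8)² - 4·(25) = -36 < 0, so r = 4 ± 3i.
Hence y_h = C1*cos(3*x)*exp(4*x) + C2*exp(4*x)*sin(3*x).
Try y_p = A*cos(4*x) + B*sin(4*x). Substituting and equating the coefficients of cos(4x) and sin(4x) gives A = -63/1105, B = 224/1105, so y_p = -63*cos(4*x)/1105 + 224*sin(4*x)/1105.
General solution: y = -63*cos(4*x)/1105 + 224*sin(4*x)/1105 + C1*cos(3*x)*exp(4*x) + C2*exp(4*x)*sin(3*x).
Apply the initial conditions: y(0) = -63/1105 + C1 = 2 and y'(0) = 896/1105 + 3*C2 + 4*C1 = -1. Solving gives C1 = 2273/1105, C2 = -11093/3315.

y = -63*cos(4*x)/1105 + 224*sin(4*x)/1105 - 11093*exp(4*x)*sin(3*x)/3315 + 2273*cos(3*x)*exp(4*x)/1105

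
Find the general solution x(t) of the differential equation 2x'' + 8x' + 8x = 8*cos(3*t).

Divide through by 2: x'' + 4x' + 4x = 4*cos(3*t).
Characteristic equation r² + 4r + 4 = 0 has discriminant (4)² - 4·(4) = 0, so r = -2 is a repeated root.
Hence x_h = (C1 + C2*t)*exp(-2*t).
Try x_p = A*cos(3*t) + B*sin(3*t). Substituting and equating the coefficients of cos(3t) and sin(3t) gives A = -20/169, B = 48/169, so x_p = -20*cos(3*t)/169 + 48*sin(3*t)/169.

x = -20*cos(3*t)/169 + 48*sin(3*t)/169 + C1*exp(-2*t) + C2*t*exp(-2*t)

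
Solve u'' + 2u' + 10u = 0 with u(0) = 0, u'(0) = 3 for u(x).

Characteristic equation r² + 2r + 10 = 0 has discriminant (2)² - 4·(10) = -36 < 0, so r = -1 ± 3i.
Hence u_h = C1*cos(3*x)*exp(-x) + C2*exp(-x)*sin(3*x).
Apply the initial conditions: u(0) = C1 = 0 and u'(0) = -C1 + 3*C2 = 3. Solving gives C1 = 0, C2 = 1.

u = exp(-x)*sin(3*x)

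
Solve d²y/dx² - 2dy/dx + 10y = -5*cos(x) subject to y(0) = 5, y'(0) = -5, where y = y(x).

y = -9*cos(x)/17 + 2*sin(x)/17 - 181*exp(x)*sin(3*x)/51 + 94*cos(3*x)*exp(x)/17

Characteristic equation r² - 2r + 10 = 0 has discriminant (-2)² - 4·(10) = -36 < 0, so r = 1 ± 3i.
Hence y_h = C1*cos(3*x)*exp(x) + C2*exp(x)*sin(3*x).
Try y_p = A*cos(x) + B*sin(x). Substituting and equating the coefficients of cos(x) and sin(x) gives A = -9/17, B = 2/17, so y_p = -9*cos(x)/17 + 2*sin(x)/17.
General solution: y = -9*cos(x)/17 + 2*sin(x)/17 + C1*cos(3*x)*exp(x) + C2*exp(x)*sin(3*x).
Apply the initial conditions: y(0) = -9/17 + C1 = 5 and y'(0) = 2/17 + C1 + 3*C2 = -5. Solving gives C1 = 94/17, C2 = -181/51.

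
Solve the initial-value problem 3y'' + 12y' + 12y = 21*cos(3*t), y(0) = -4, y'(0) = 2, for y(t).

Divide through by 3: y'' + 4y' + 4y = 7*cos(3*t).
Characteristic equation r² + 4r + 4 = 0 has discriminant (4)² - 4·(4) = 0, so r = -2 is a repeated root.
Hence y_h = (C1 + C2*t)*exp(-2*t).
Try y_p = A*cos(3*t) + B*sin(3*t). Substituting and equating the coefficients of cos(3t) and sin(3t) gives A = -35/169, B = 84/169, so y_p = -35*cos(3*t)/169 + 84*sin(3*t)/169.
General solution: y = -35*cos(3*t)/169 + 84*sin(3*t)/169 + C1*exp(-2*t) + C2*t*exp(-2*t).
Apply the initial conditions: y(0) = -35/169 + C1 = -4 and y'(0) = 252/169 + C2 - 2*C1 = 2. Solving gives C1 = -641/169, C2 = -92/13.

y = -641*exp(-2*t)/169 - 35*cos(3*t)/169 + 84*sin(3*t)/169 - 92*t*exp(-2*t)/13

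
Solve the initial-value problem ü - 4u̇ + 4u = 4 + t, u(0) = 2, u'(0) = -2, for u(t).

u = 5/4 + t/4 + 3*exp(2*t)/4 - 15*t*exp(2*t)/4

Characteristic equation r² - 4r + 4 = 0 has discriminant (-4)² - 4·(4) = 0, so r = 2 is a repeated root.
Hence u_h = (C1 + C2*t)*exp(2*t).
For the particular solution try u_p = A0 + A1*t. Substituting and matching coefficients of each power of t gives A0 = 5/4, A1 = 1/4, so u_p = 5/4 + t/4.
General solution: u = 5/4 + t/4 + C1*exp(2*t) + C2*t*exp(2*t).
Apply the initial conditions: u(0) = 5/4 + C1 = 2 and u'(0) = 1/4 + C2 + 2*C1 = -2. Solving gives C1 = 3/4, C2 = -15/4.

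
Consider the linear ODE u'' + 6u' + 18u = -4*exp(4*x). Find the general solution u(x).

Characteristic equation r² + 6r + 18 = 0 has discriminant (6)² - 4·(18) = -36 < 0, so r = -3 ± 3i.
Hence u_h = C1*cos(3*x)*exp(-3*x) + C2*exp(-3*x)*sin(3*x).
Try u_p = A*exp(4*x). Substituting into the equation and dividing by exp(4*x) gives A = -2/29, so u_p = -2*exp(4*x)/29.

u = -2*exp(4*x)/29 + C1*cos(3*x)*exp(-3*x) + C2*exp(-3*x)*sin(3*x)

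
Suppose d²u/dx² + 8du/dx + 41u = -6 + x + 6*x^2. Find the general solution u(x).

u = -10138/68921 - 55*x/1681 + 6*x**2/41 + C1*cos(5*x)*exp(-4*x) + C2*exp(-4*x)*sin(5*x)

Characteristic equation r² + 8r + 41 = 0 has discriminant (8)² - 4·(41) = -100 < 0, so r = -4 ± 5i.
Hence u_h = C1*cos(5*x)*exp(-4*x) + C2*exp(-4*x)*sin(5*x).
For the particular solution try u_p = A0 + A1*x + A2*x^2. Substituting and matching coefficients of each power of x gives A0 = -10138/68921, A1 = -55/1681, A2 = 6/41, so u_p = -10138/68921 - 55*x/1681 + 6*x^2/41.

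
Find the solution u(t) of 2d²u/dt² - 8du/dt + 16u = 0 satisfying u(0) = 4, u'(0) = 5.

u = 4*cos(2*t)*exp(2*t) - 3*exp(2*t)*sin(2*t)/2

Divide through by 2: u'' - 4u' + 8u = 0.
Characteristic equation r² - 4r + 8 = 0 has discriminant (-4)² - 4·(8) = -16 < 0, so r = 2 ± 2i.
Hence u_h = C1*cos(2*t)*exp(2*t) + C2*exp(2*t)*sin(2*t).
Apply the initial conditions: u(0) = C1 = 4 and u'(0) = 2*C1 + 2*C2 = 5. Solving gives C1 = 4, C2 = -3/2.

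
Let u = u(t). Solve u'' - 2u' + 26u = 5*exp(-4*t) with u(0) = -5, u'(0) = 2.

Characteristic equation r² - 2r + 26 = 0 has discriminant (-2)² - 4·(26) = -100 < 0, so r = 1 ± 5i.
Hence u_h = C1*cos(5*t)*exp(t) + C2*exp(t)*sin(5*t).
Try u_p = A*exp(-4*t). Substituting into the equation and dividing by exp(-4*t) gives A = 1/10, so u_p = exp(-4*t)/10.
General solution: u = exp(-4*t)/10 + C1*cos(5*t)*exp(t) + C2*exp(t)*sin(5*t).
Apply the initial conditions: u(0) = 1/10 + C1 = -5 and u'(0) = -2/5 + C1 + 5*C2 = 2. Solving gives C1 = -51/10, C2 = 3/2.

u = exp(-4*t)/10 - 51*cos(5*t)*exp(t)/10 + 3*exp(t)*sin(5*t)/2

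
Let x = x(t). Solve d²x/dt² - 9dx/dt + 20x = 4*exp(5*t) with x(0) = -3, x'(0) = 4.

x = -15*exp(4*t) + 12*exp(5*t) + 4*t*exp(5*t)

Characteristic equation r² - 9r + 20 = 0 factors as (r - 4)(r - 5) = 0, so r = 4, 5.
Hence x_h = C1*exp(4*t) + C2*exp(5*t).
Since exp(5*t) solves the homogeneous equation (r = 5 is a root of multiplicity 1), multiply the trial by t. Try x_p = A*t*exp(5*t). Substituting into the equation and dividing by exp(5*t) gives A = 4, so x_p = 4*t*exp(5*t).
General solution: x = C1*exp(4*t) + C2*exp(5*t) + 4*t*exp(5*t).
Apply the initial conditions: x(0) = C1 + C2 = -3 and x'(0) = 4 + 4*C1 + 5*C2 = 4. Solving gives C1 = -15, C2 = 12.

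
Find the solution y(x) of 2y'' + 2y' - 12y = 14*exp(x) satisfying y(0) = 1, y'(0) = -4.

y = -7*exp(x)/4 + 6*exp(2*x)/5 + 31*exp(-3*x)/20

Divide through by 2: y'' + y' - 6y = 7*exp(x).
Characteristic equation r² + r - 6 = 0 factors as (r - 2)(r + 3) = 0, so r = 2, -3.
Hence y_h = C1*exp(2*x) + C2*exp(-3*x).
Try y_p = A*exp(x). Substituting into the equation and dividing by exp(x) gives A = -7/4, so y_p = -7*exp(x)/4.
General solution: y = -7*exp(x)/4 + C1*exp(2*x) + C2*exp(-3*x).
Apply the initial conditions: y(0) = -7/4 + C1 + C2 = 1 and y'(0) = -7/4 - 3*C2 + 2*C1 = -4. Solving gives C1 = 6/5, C2 = 31/20.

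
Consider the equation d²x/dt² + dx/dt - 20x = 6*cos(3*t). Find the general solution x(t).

Characteristic equation r² + r - 20 = 0 factors as (r - 4)(r + 5) = 0, so r = 4, -5.
Hence x_h = C1*exp(4*t) + C2*exp(-5*t).
Try x_p = A*cos(3*t) + B*sin(3*t). Substituting and equating the coefficients of cos(3t) and sin(3t) gives A = -87/425, B = 9/425, so x_p = -87*cos(3*t)/425 + 9*sin(3*t)/425.

x = -87*cos(3*t)/425 + 9*sin(3*t)/425 + C1*exp(4*t) + C2*exp(-5*t)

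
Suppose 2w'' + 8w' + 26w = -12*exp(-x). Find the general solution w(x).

Divide through by 2: w'' + 4w' + 13w = -6*exp(-x).
Characteristic equation r² + 4r + 13 = 0 has discriminant (4)² - 4·(13) = -36 < 0, so r = -2 ± 3i.
Hence w_h = C1*cos(3*x)*exp(-2*x) + C2*exp(-2*x)*sin(3*x).
Try w_p = A*exp(-x). Substituting into the equation and dividing by exp(-x) gives A = -3/5, so w_p = -3*exp(-x)/5.

w = -3*exp(-x)/5 + C1*cos(3*x)*exp(-2*x) + C2*exp(-2*x)*sin(3*x)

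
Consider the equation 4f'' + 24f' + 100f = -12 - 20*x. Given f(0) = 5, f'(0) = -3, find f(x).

f = -9/125 - x/5 + 388*exp(-3*x)*sin(4*x)/125 + 634*cos(4*x)*exp(-3*x)/125

Divide through by 4: f'' + 6f' + 25f = -3 - 5*x.
Characteristic equation r² + 6r + 25 = 0 has discriminant (6)² - 4·(25) = -64 < 0, so r = -3 ± 4i.
Hence f_h = C1*cos(4*x)*exp(-3*x) + C2*exp(-3*x)*sin(4*x).
For the particular solution try f_p = A0 + A1*x. Substituting and matching coefficients of each power of x gives A0 = -9/125, A1 = -1/5, so f_p = -9/125 - x/5.
General solution: f = -9/125 - x/5 + C1*cos(4*x)*exp(-3*x) + C2*exp(-3*x)*sin(4*x).
Apply the initial conditions: f(0) = -9/125 + C1 = 5 and f'(0) = -1/5 - 3*C1 + 4*C2 = -3. Solving gives C1 = 634/125, C2 = 388/125.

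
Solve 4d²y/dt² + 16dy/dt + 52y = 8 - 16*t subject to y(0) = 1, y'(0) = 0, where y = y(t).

Divide through by 4: y'' + 4y' + 13y = 2 - 4*t.
Characteristic equation r² + 4r + 13 = 0 has discriminant (4)² - 4·(13) = -36 < 0, so r = -2 ± 3i.
Hence y_h = C1*cos(3*t)*exp(-2*t) + C2*exp(-2*t)*sin(3*t).
For the particular solution try y_p = A0 + A1*t. Substituting and matching coefficients of each power of t gives A0 = 42/169, A1 = -4/13, so y_p = 42/169 - 4*t/13.
General solution: y = 42/169 - 4*t/13 + C1*cos(3*t)*exp(-2*t) + C2*exp(-2*t)*sin(3*t).
Apply the initial conditions: y(0) = 42/169 + C1 = 1 and y'(0) = -4/13 - 2*C1 + 3*C2 = 0. Solving gives C1 = 127/169, C2 = 102/169.

y = 42/169 - 4*t/13 + 102*exp(-2*t)*sin(3*t)/169 + 127*cos(3*t)*exp(-2*t)/169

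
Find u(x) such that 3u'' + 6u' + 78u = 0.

Divide through by 3: u'' + 2u' + 26u = 0.
Characteristic equation r² + 2r + 26 = 0 has discriminant (2)² - 4·(26) = -100 < 0, so r = -1 ± 5i.
Hence u_h = C1*cos(5*x)*exp(-x) + C2*exp(-x)*sin(5*x).

u = C1*cos(5*x)*exp(-x) + C2*exp(-x)*sin(5*x)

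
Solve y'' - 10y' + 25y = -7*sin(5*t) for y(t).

Characteristic equation r² - 10r + 25 = 0 has discriminant (-10)² - 4·(25) = 0, so r = 5 is a repeated root.
Hence y_h = (C1 + C2*t)*exp(5*t).
Try y_p = A*cos(5*t) + B*sin(5*t). Substituting and equating the coefficients of cos(5t) and sin(5t) gives A = -7/50, B = 0, so y_p = -7*cos(5*t)/50.

y = -7*cos(5*t)/50 + C1*exp(5*t) + C2*t*exp(5*t)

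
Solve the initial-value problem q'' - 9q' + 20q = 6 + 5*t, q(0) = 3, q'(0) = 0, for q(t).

Characteristic equation r² - 9r + 20 = 0 factors as (r - 5)(r - 4) = 0, so r = 5, 4.
Hence q_h = C1*exp(5*t) + C2*exp(4*t).
For the particular solution try q_p = A0 + A1*t. Substituting and matching coefficients of each power of t gives A0 = 33/80, A1 = 1/4, so q_p = 33/80 + t/4.
General solution: q = 33/80 + t/4 + C1*exp(5*t) + C2*exp(4*t).
Apply the initial conditions: q(0) = 33/80 + C1 + C2 = 3 and q'(0) = 1/4 + 4*C2 + 5*C1 = 0. Solving gives C1 = -53/5, C2 = 211/16.

q = 33/80 - 53*exp(5*t)/5 + t/4 + 211*exp(4*t)/16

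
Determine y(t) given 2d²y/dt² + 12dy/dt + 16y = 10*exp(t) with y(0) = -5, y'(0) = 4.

y = -53*exp(-2*t)/6 + exp(t)/3 + 7*exp(-4*t)/2

Divide through by 2: y'' + 6y' + 8y = 5*exp(t).
Characteristic equation r² + 6r + 8 = 0 factors as (r + 2)(r + 4) = 0, so r = -2, -4.
Hence y_h = C1*exp(-2*t) + C2*exp(-4*t).
Try y_p = A*exp(t). Substituting into the equation and dividing by exp(t) gives A = 1/3, so y_p = exp(t)/3.
General solution: y = exp(t)/3 + C1*exp(-2*t) + C2*exp(-4*t).
Apply the initial conditions: y(0) = 1/3 + C1 + C2 = -5 and y'(0) = 1/3 - 4*C2 - 2*C1 = 4. Solving gives C1 = -53/6, C2 = 7/2.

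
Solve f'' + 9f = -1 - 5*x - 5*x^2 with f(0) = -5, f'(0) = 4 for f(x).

f = 1/81 - 406*cos(3*x)/81 - 5*x/9 - 5*x**2/9 + 41*sin(3*x)/27

Characteristic equation r² + 9 = 0 has discriminant (0)² - 4·(9) = -36 < 0, so r = ± 3i.
Hence f_h = C1*cos(3*x) + C2*sin(3*x).
For the particular solution try f_p = A0 + A1*x + A2*x^2. Substituting and matching coefficients of each power of x gives A0 = 1/81, A1 = -5/9, A2 = -5/9, so f_p = 1/81 - 5*x/9 - 5*x^2/9.
General solution: f = 1/81 - 5*x/9 - 5*x^2/9 + C1*cos(3*x) + C2*sin(3*x).
Apply the initial conditions: f(0) = 1/81 + C1 = -5 and f'(0) = -5/9 + 3*C2 = 4. Solving gives C1 = -406/81, C2 = 41/27.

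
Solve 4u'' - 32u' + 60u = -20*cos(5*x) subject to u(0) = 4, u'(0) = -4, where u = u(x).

u = -33*exp(5*x)/4 + cos(5*x)/34 + 2*sin(5*x)/17 + 831*exp(3*x)/68

Divide through by 4: u'' - 8u' + 15u = -5*cos(5*x).
Characteristic equation r² - 8r + 15 = 0 factors as (r - 5)(r - 3) = 0, so r = 5, 3.
Hence u_h = C1*exp(5*x) + C2*exp(3*x).
Try u_p = A*cos(5*x) + B*sin(5*x). Substituting and equating the coefficients of cos(5x) and sin(5x) gives A = 1/34, B = 2/17, so u_p = cos(5*x)/34 + 2*sin(5*x)/17.
General solution: u = cos(5*x)/34 + 2*sin(5*x)/17 + C1*exp(5*x) + C2*exp(3*x).
Apply the initial conditions: u(0) = 1/34 + C1 + C2 = 4 and u'(0) = 10/17 + 3*C2 + 5*C1 = -4. Solving gives C1 = -33/4, C2 = 831/68.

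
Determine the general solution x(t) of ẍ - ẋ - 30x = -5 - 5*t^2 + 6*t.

Characteristic equation r² - r - 30 = 0 factors as (r - 6)(r + 5) = 0, so r = 6, -5.
Hence x_h = C1*exp(6*t) + C2*exp(-5*t).
For the particular solution try x_p = A0 + A1*t + A2*t^2. Substituting and matching coefficients of each power of t gives A0 = 499/2700, A1 = -19/90, A2 = 1/6, so x_p = 499/2700 - 19*t/90 + t^2/6.

x = 499/2700 - 19*t/90 + t**2/6 + C1*exp(6*t) + C2*exp(-5*t)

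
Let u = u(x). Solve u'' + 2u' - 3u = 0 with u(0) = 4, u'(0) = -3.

Characteristic equation r² + 2r - 3 = 0 factors as (r - 1)(r + 3) = 0, so r = 1, -3.
Hence u_h = C1*exp(x) + C2*exp(-3*x).
Apply the initial conditions: u(0) = C1 + C2 = 4 and u'(0) = C1 - 3*C2 = -3. Solving gives C1 = 9/4, C2 = 7/4.

u = 7*exp(-3*x)/4 + 9*exp(x)/4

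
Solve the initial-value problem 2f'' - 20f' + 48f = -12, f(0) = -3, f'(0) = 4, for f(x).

Divide through by 2: f'' - 10f' + 24f = -6.
Characteristic equation r² - 10r + 24 = 0 factors as (r - 4)(r - 6) = 0, so r = 4, 6.
Hence f_h = C1*exp(4*x) + C2*exp(6*x).
For the particular solution try f_p = A0. Substituting and matching coefficients of each power of x gives A0 = -1/4, so f_p = -1/4.
General solution: f = -1/4 + C1*exp(4*x) + C2*exp(6*x).
Apply the initial conditions: f(0) = -1/4 + C1 + C2 = -3 and f'(0) = 4*C1 + 6*C2 = 4. Solving gives C1 = -41/4, C2 = 15/2.

f = -1/4 - 41*exp(4*x)/4 + 15*exp(6*x)/2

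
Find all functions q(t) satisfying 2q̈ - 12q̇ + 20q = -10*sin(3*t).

q = -18*cos(3*t)/65 - sin(3*t)/65 + C1*cos(t)*exp(3*t) + C2*exp(3*t)*sin(t)

Divide through by 2: q'' - 6q' + 10q = -5*sin(3*t).
Characteristic equation r² - 6r + 10 = 0 has discriminant (-6)² - 4·(10) = -4 < 0, so r = 3 ± i.
Hence q_h = C1*cos(t)*exp(3*t) + C2*exp(3*t)*sin(t).
Try q_p = A*cos(3*t) + B*sin(3*t). Substituting and equating the coefficients of cos(3t) and sin(3t) gives A = -18/65, B = -1/65, so q_p = -18*cos(3*t)/65 - sin(3*t)/65.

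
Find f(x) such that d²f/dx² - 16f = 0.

f = C1*exp(4*x) + C2*exp(-4*x)

Characteristic equation r² - 16 = 0 factors as (r - 4)(r + 4) = 0, so r = 4, -4.
Hence f_h = C1*exp(4*x) + C2*exp(-4*x).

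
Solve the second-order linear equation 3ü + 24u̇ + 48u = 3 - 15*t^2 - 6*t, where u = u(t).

u = 1/128 - 5*t**2/16 + 3*t/16 + C1*exp(-4*t) + C2*t*exp(-4*t)

Divide through by 3: u'' + 8u' + 16u = 1 - 5*t^2 - 2*t.
Characteristic equation r² + 8r + 16 = 0 has discriminant (8)² - 4·(16) = 0, so r = -4 is a repeated root.
Hence u_h = (C1 + C2*t)*exp(-4*t).
For the particular solution try u_p = A0 + A1*t + A2*t^2. Substituting and matching coefficients of each power of t gives A0 = 1/128, A1 = 3/16, A2 = -5/16, so u_p = 1/128 - 5*t^2/16 + 3*t/16.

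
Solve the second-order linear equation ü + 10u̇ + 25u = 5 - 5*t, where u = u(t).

Characteristic equation r² + 10r + 25 = 0 has discriminant (10)² - 4·(25) = 0, so r = -5 is a repeated root.
Hence u_h = (C1 + C2*t)*exp(-5*t).
For the particular solution try u_p = A0 + A1*t. Substituting and matching coefficients of each power of t gives A0 = 7/25, A1 = -1/5, so u_p = 7/25 - t/5.

u = 7/25 - t/5 + C1*exp(-5*t) + C2*t*exp(-5*t)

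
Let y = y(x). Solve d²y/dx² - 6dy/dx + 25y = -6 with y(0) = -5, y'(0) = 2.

Characteristic equation r² - 6r + 25 = 0 has discriminant (-6)² - 4·(25) = -64 < 0, so r = 3 ± 4i.
Hence y_h = C1*cos(4*x)*exp(3*x) + C2*exp(3*x)*sin(4*x).
For the particular solution try y_p = A0. Substituting and matching coefficients of each power of x gives A0 = -6/25, so y_p = -6/25.
General solution: y = -6/25 + C1*cos(4*x)*exp(3*x) + C2*exp(3*x)*sin(4*x).
Apply the initial conditions: y(0) = -6/25 + C1 = -5 and y'(0) = 3*C1 + 4*C2 = 2. Solving gives C1 = -119/25, C2 = 407/100.

y = -6/25 - 119*cos(4*x)*exp(3*x)/25 + 407*exp(3*x)*sin(4*x)/100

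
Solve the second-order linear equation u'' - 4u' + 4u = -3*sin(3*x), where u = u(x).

Characteristic equation r² - 4r + 4 = 0 has discriminant (-4)² - 4·(4) = 0, so r = 2 is a repeated root.
Hence u_h = (C1 + C2*x)*exp(2*x).
Try u_p = A*cos(3*x) + B*sin(3*x). Substituting and equating the coefficients of cos(3x) and sin(3x) gives A = -36/169, B = 15/169, so u_p = -36*cos(3*x)/169 + 15*sin(3*x)/169.

u = -36*cos(3*x)/169 + 15*sin(3*x)/169 + C1*exp(2*x) + C2*x*exp(2*x)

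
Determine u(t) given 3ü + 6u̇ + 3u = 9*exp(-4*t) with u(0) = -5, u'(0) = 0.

Divide through by 3: u'' + 2u' + u = 3*exp(-4*t).
Characteristic equation r² + 2r + 1 = 0 has discriminant (2)² - 4·(1) = 0, so r = -1 is a repeated root.
Hence u_h = (C1 + C2*t)*exp(-t).
Try u_p = A*exp(-4*t). Substituting into the equation and dividing by exp(-4*t) gives A = 1/3, so u_p = exp(-4*t)/3.
General solution: u = exp(-4*t)/3 + C1*exp(-t) + C2*t*exp(-t).
Apply the initial conditions: u(0) = 1/3 + C1 = -5 and u'(0) = -4/3 + C2 - C1 = 0. Solving gives C1 = -16/3, C2 = -4.

u = -16*exp(-t)/3 + exp(-4*t)/3 - 4*t*exp(-t)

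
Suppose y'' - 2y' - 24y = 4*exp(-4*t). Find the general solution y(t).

y = C1*exp(6*t) + C2*exp(-4*t) - 2*t*exp(-4*t)/5

Characteristic equation r² - 2r - 24 = 0 factors as (r - 6)(r + 4) = 0, so r = 6, -4.
Hence y_h = C1*exp(6*t) + C2*exp(-4*t).
Since exp(-4*t) solves the homogeneous equation (r = -4 is a root of multiplicity 1), multiply the trial by t. Try y_p = A*t*exp(-4*t). Substituting into the equation and dividing by exp(-4*t) gives A = -2/5, so y_p = -2*t*exp(-4*t)/5.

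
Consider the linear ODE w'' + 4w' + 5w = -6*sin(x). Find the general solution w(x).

w = -3*sin(x)/4 + 3*cos(x)/4 + C1*cos(x)*exp(-2*x) + C2*exp(-2*x)*sin(x)

Characteristic equation r² + 4r + 5 = 0 has discriminant (4)² - 4·(5) = -4 < 0, so r = -2 ± i.
Hence w_h = C1*cos(x)*exp(-2*x) + C2*exp(-2*x)*sin(x).
Try w_p = A*cos(x) + B*sin(x). Substituting and equating the coefficients of cos(x) and sin(x) gives A = 3/4, B = -3/4, so w_p = -3*sin(x)/4 + 3*cos(x)/4.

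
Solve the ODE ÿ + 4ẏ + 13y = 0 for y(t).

y = C1*cos(3*t)*exp(-2*t) + C2*exp(-2*t)*sin(3*t)

Characteristic equation r² + 4r + 13 = 0 has discriminant (4)² - 4·(13) = -36 < 0, so r = -2 ± 3i.
Hence y_h = C1*cos(3*t)*exp(-2*t) + C2*exp(-2*t)*sin(3*t).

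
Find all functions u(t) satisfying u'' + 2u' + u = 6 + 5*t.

u = -4 + 5*t + C1*exp(-t) + C2*t*exp(-t)

Characteristic equation r² + 2r + 1 = 0 has discriminant (2)² - 4·(1) = 0, so r = -1 is a repeated root.
Hence u_h = (C1 + C2*t)*exp(-t).
For the particular solution try u_p = A0 + A1*t. Substituting and matching coefficients of each power of t gives A0 = -4, A1 = 5, so u_p = -4 + 5*t.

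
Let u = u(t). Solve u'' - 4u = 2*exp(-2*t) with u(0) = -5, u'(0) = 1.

u = -23*exp(-2*t)/8 - 17*exp(2*t)/8 - t*exp(-2*t)/2

Characteristic equation r² - 4 = 0 factors as (r - 2)(r + 2) = 0, so r = 2, -2.
Hence u_h = C1*exp(2*t) + C2*exp(-2*t).
Since exp(-2*t) solves the homogeneous equation (r = -2 is a root of multiplicity 1), multiply the trial by t. Try u_p = A*t*exp(-2*t). Substituting into the equation and dividing by exp(-2*t) gives A = -1/2, so u_p = -t*exp(-2*t)/2.
General solution: u = C1*exp(2*t) + C2*exp(-2*t) - t*exp(-2*t)/2.
Apply the initial conditions: u(0) = C1 + C2 = -5 and u'(0) = -1/2 - 2*C2 + 2*C1 = 1. Solving gives C1 = -17/8, C2 = -23/8.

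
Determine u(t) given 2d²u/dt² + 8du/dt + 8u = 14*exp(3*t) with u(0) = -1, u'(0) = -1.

u = -32*exp(-2*t)/25 + 7*exp(3*t)/25 - 22*t*exp(-2*t)/5

Divide through by 2: u'' + 4u' + 4u = 7*exp(3*t).
Characteristic equation r² + 4r + 4 = 0 has discriminant (4)² - 4·(4) = 0, so r = -2 is a repeated root.
Hence u_h = (C1 + C2*t)*exp(-2*t).
Try u_p = A*exp(3*t). Substituting into the equation and dividing by exp(3*t) gives A = 7/25, so u_p = 7*exp(3*t)/25.
General solution: u = 7*exp(3*t)/25 + C1*exp(-2*t) + C2*t*exp(-2*t).
Apply the initial conditions: u(0) = 7/25 + C1 = -1 and u'(0) = 21/25 + C2 - 2*C1 = -1. Solving gives C1 = -32/25, C2 = -22/5.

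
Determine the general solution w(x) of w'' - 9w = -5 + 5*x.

Characteristic equation r² - 9 = 0 factors as (r + 3)(r - 3) = 0, so r = -3, 3.
Hence w_h = C1*exp(-3*x) + C2*exp(3*x).
For the particular solution try w_p = A0 + A1*x. Substituting and matching coefficients of each power of x gives A0 = 5/9, A1 = -5/9, so w_p = 5/9 - 5*x/9.

w = 5/9 - 5*x/9 + C1*exp(-3*x) + C2*exp(3*x)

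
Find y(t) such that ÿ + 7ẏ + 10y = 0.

Characteristic equation r² + 7r + 10 = 0 factors as (r + 2)(r + 5) = 0, so r = -2, -5.
Hence y_h = C1*exp(-2*t) + C2*exp(-5*t).

y = C1*exp(-2*t) + C2*exp(-5*t)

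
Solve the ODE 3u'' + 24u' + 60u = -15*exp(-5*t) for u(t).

u = -exp(-5*t) + C1*cos(2*t)*exp(-4*t) + C2*exp(-4*t)*sin(2*t)

Divide through by 3: u'' + 8u' + 20u = -5*exp(-5*t).
Characteristic equation r² + 8r + 20 = 0 has discriminant (8)² - 4·(20) = -16 < 0, so r = -4 ± 2i.
Hence u_h = C1*cos(2*t)*exp(-4*t) + C2*exp(-4*t)*sin(2*t).
Try u_p = A*exp(-5*t). Substituting into the equation and dividing by exp(-5*t) gives A = -1, so u_p = -exp(-5*t).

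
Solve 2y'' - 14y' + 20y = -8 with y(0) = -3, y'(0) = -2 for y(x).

Divide through by 2: y'' - 7y' + 10y = -4.
Characteristic equation r² - 7r + 10 = 0 factors as (r - 5)(r - 2) = 0, so r = 5, 2.
Hence y_h = C1*exp(5*x) + C2*exp(2*x).
For the particular solution try y_p = A0. Substituting and matching coefficients of each power of x gives A0 = -2/5, so y_p = -2/5.
General solution: y = -2/5 + C1*exp(5*x) + C2*exp(2*x).
Apply the initial conditions: y(0) = -2/5 + C1 + C2 = -3 and y'(0) = 2*C2 + 5*C1 = -2. Solving gives C1 = 16/15, C2 = -11/3.

y = -2/5 - 11*exp(2*x)/3 + 16*exp(5*x)/15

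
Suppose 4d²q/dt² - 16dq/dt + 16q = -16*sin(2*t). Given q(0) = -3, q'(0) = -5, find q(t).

q = -5*exp(2*t)/2 - cos(2*t)/2

Divide through by 4: q'' - 4q' + 4q = -4*sin(2*t).
Characteristic equation r² - 4r + 4 = 0 has discriminant (-4)² - 4·(4) = 0, so r = 2 is a repeated root.
Hence q_h = (C1 + C2*t)*exp(2*t).
Try q_p = A*cos(2*t) + B*sin(2*t). Substituting and equating the coefficients of cos(2t) and sin(2t) gives A = -1/2, B = 0, so q_p = -cos(2*t)/2.
General solution: q = -cos(2*t)/2 + C1*exp(2*t) + C2*t*exp(2*t).
Apply the initial conditions: q(0) = -1/2 + C1 = -3 and q'(0) = C2 + 2*C1 = -5. Solving gives C1 = -5/2, C2 = 0.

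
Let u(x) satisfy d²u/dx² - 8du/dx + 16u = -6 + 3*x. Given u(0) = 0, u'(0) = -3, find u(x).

u = -9/32 + 3*x/16 + 9*exp(4*x)/32 - 69*x*exp(4*x)/16

Characteristic equation r² - 8r + 16 = 0 has discriminant (-8)² - 4·(16) = 0, so r = 4 is a repeated root.
Hence u_h = (C1 + C2*x)*exp(4*x).
For the particular solution try u_p = A0 + A1*x. Substituting and matching coefficients of each power of x gives A0 = -9/32, A1 = 3/16, so u_p = -9/32 + 3*x/16.
General solution: u = -9/32 + 3*x/16 + C1*exp(4*x) + C2*x*exp(4*x).
Apply the initial conditions: u(0) = -9/32 + C1 = 0 and u'(0) = 3/16 + C2 + 4*C1 = -3. Solving gives C1 = 9/32, C2 = -69/16.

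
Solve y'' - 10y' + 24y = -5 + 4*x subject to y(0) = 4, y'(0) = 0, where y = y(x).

Characteristic equation r² - 10r + 24 = 0 factors as (r - 4)(r - 6) = 0, so r = 4, 6.
Hence y_h = C1*exp(4*x) + C2*exp(6*x).
For the particular solution try y_p = A0 + A1*x. Substituting and matching coefficients of each power of x gives A0 = -5/36, A1 = 1/6, so y_p = -5/36 + x/6.
General solution: y = -5/36 + x/6 + C1*exp(4*x) + C2*exp(6*x).
Apply the initial conditions: y(0) = -5/36 + C1 + C2 = 4 and y'(0) = 1/6 + 4*C1 + 6*C2 = 0. Solving gives C1 = 25/2, C2 = -301/36.

y = -5/36 - 301*exp(6*x)/36 + x/6 + 25*exp(4*x)/2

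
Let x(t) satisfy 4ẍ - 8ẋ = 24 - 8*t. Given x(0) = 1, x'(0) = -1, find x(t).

x = 1/4 + t**2/2 - 5*t/2 + 3*exp(2*t)/4

Divide through by 4: x'' - 2x' = 6 - 2*t.
Characteristic equation r² - 2r = 0 factors as (r - 2)r = 0, so r = 2, 0.
Hence x_h = C1*exp(2*t) + C2.
Since 0 is a characteristic root (multiplicity 1), multiply the polynomial trial by t: try x_p = t*(A0 + A1*t). Substituting and matching coefficients of each power of t gives A0 = -5/2, A1 = 1/2, so x_p = t^2/2 - 5*t/2.
General solution: x = C2 + t^2/2 - 5*t/2 + C1*exp(2*t).
Apply the initial conditions: x(0) = C1 + C2 = 1 and x'(0) = -5/2 + 2*C1 = -1. Solving gives C1 = 3/4, C2 = 1/4.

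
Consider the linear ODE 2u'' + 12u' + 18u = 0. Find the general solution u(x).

Divide through by 2: u'' + 6u' + 9u = 0.
Characteristic equation r² + 6r + 9 = 0 has discriminant (6)² - 4·(9) = 0, so r = -3 is a repeated root.
Hence u_h = (C1 + C2*x)*exp(-3*x).

u = C1*exp(-3*x) + C2*x*exp(-3*x)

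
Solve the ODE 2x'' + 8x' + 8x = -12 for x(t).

x = -3/2 + C1*exp(-2*t) + C2*t*exp(-2*t)

Divide through by 2: x'' + 4x' + 4x = -6.
Characteristic equation r² + 4r + 4 = 0 has discriminant (4)² - 4·(4) = 0, so r = -2 is a repeated root.
Hence x_h = (C1 + C2*t)*exp(-2*t).
For the particular solution try x_p = A0. Substituting and matching coefficients of each power of t gives A0 = -3/2, so x_p = -3/2.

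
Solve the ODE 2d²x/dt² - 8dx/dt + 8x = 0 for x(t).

x = C1*exp(2*t) + C2*t*exp(2*t)

Divide through by 2: x'' - 4x' + 4x = 0.
Characteristic equation r² - 4r + 4 = 0 has discriminant (-4)² - 4·(4) = 0, so r = 2 is a repeated root.
Hence x_h = (C1 + C2*t)*exp(2*t).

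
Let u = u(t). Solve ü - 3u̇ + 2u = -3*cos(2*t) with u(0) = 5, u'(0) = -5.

u = -43*exp(2*t)/4 + 3*cos(2*t)/20 + 9*sin(2*t)/20 + 78*exp(t)/5

Characteristic equation r² - 3r + 2 = 0 factors as (r - 1)(r - 2) = 0, so r = 1, 2.
Hence u_h = C1*exp(t) + C2*exp(2*t).
Try u_p = A*cos(2*t) + B*sin(2*t). Substituting and equating the coefficients of cos(2t) and sin(2t) gives A = 3/20, B = 9/20, so u_p = 3*cos(2*t)/20 + 9*sin(2*t)/20.
General solution: u = 3*cos(2*t)/20 + 9*sin(2*t)/20 + C1*exp(t) + C2*exp(2*t).
Apply the initial conditions: u(0) = 3/20 + C1 + C2 = 5 and u'(0) = 9/10 + C1 + 2*C2 = -5. Solving gives C1 = 78/5, C2 = -43/4.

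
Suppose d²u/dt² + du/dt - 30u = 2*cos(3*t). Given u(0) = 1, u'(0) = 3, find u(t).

Characteristic equation r² + r - 30 = 0 factors as (r + 6)(r - 5) = 0, so r = -6, 5.
Hence u_h = C1*exp(-6*t) + C2*exp(5*t).
Try u_p = A*cos(3*t) + B*sin(3*t). Substituting and equating the coefficients of cos(3t) and sin(3t) gives A = -13/255, B = 1/255, so u_p = -13*cos(3*t)/255 + sin(3*t)/255.
General solution: u = -13*cos(3*t)/255 + sin(3*t)/255 + C1*exp(-6*t) + C2*exp(5*t).
Apply the initial conditions: u(0) = -13/255 + C1 + C2 = 1 and u'(0) = 1/85 - 6*C1 + 5*C2 = 3. Solving gives C1 = 34/165, C2 = 158/187.

u = -13*cos(3*t)/255 + sin(3*t)/255 + 34*exp(-6*t)/165 + 158*exp(5*t)/187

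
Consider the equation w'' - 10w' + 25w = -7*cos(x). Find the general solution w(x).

w = -42*cos(x)/169 + 35*sin(x)/338 + C1*exp(5*x) + C2*x*exp(5*x)

Characteristic equation r² - 10r + 25 = 0 has discriminant (-10)² - 4·(25) = 0, so r = 5 is a repeated root.
Hence w_h = (C1 + C2*x)*exp(5*x).
Try w_p = A*cos(x) + B*sin(x). Substituting and equating the coefficients of cos(x) and sin(x) gives A = -42/169, B = 35/338, so w_p = -42*cos(x)/169 + 35*sin(x)/338.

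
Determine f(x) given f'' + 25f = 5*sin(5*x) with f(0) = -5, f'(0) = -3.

Characteristic equation r² + 25 = 0 has discriminant (0)² - 4·(25) = -100 < 0, so r = ± 5i.
Hence f_h = C1*cos(5*x) + C2*sin(5*x).
Since ±5i are characteristic roots, multiply the trial by x. Try f_p = x*(A*cos(5*x) + B*sin(5*x)). Substituting and equating the coefficients of cos(5x) and sin(5x) gives A = -1/2, B = 0, so f_p = -x*cos(5*x)/2.
General solution: f = C1*cos(5*x) + C2*sin(5*x) - x*cos(5*x)/2.
Apply the initial conditions: f(0) = C1 = -5 and f'(0) = -1/2 + 5*C2 = -3. Solving gives C1 = -5, C2 = -1/2.

f = -5*cos(5*x) - sin(5*x)/2 - x*cos(5*x)/2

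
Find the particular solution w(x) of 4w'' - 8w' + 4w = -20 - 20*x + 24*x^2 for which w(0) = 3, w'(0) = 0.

Divide through by 4: w'' - 2w' + w = -5 - 5*x + 6*x^2.
Characteristic equation r² - 2r + 1 = 0 has discriminant (-2)² - 4·(1) = 0, so r = 1 is a repeated root.
Hence w_h = (C1 + C2*x)*exp(x).
For the particular solution try w_p = A0 + A1*x + A2*x^2. Substituting and matching coefficients of each power of x gives A0 = 21, A1 = 19, A2 = 6, so w_p = 21 + 6*x^2 + 19*x.
General solution: w = 21 + 6*x^2 + 19*x + C1*exp(x) + C2*x*exp(x).
Apply the initial conditions: w(0) = 21 + C1 = 3 and w'(0) = 19 + C1 + C2 = 0. Solving gives C1 = -18, C2 = -1.

w = 21 - 18*exp(x) + 6*x**2 + 19*x - x*exp(x)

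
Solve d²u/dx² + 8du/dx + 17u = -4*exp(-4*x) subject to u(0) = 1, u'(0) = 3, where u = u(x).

Characteristic equation r² + 8r + 17 = 0 has discriminant (8)² - 4·(17) = -4 < 0, so r = -4 ± i.
Hence u_h = C1*cos(x)*exp(-4*x) + C2*exp(-4*x)*sin(x).
Try u_p = A*exp(-4*x). Substituting into the equation and dividing by exp(-4*x) gives A = -4, so u_p = -4*exp(-4*x).
General solution: u = -4*exp(-4*x) + C1*cos(x)*exp(-4*x) + C2*exp(-4*x)*sin(x).
Apply the initial conditions: u(0) = -4 + C1 = 1 and u'(0) = 16 + C2 - 4*C1 = 3. Solving gives C1 = 5, C2 = 7.

u = -4*exp(-4*x) + 5*cos(x)*exp(-4*x) + 7*exp(-4*x)*sin(x)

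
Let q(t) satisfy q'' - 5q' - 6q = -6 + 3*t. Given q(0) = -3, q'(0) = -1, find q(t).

q = 17/12 - 59*exp(6*t)/84 - 26*exp(-t)/7 - t/2

Characteristic equation r² - 5r - 6 = 0 factors as (r - 6)(r + 1) = 0, so r = 6, -1.
Hence q_h = C1*exp(6*t) + C2*exp(-t).
For the particular solution try q_p = A0 + A1*t. Substituting and matching coefficients of each power of t gives A0 = 17/12, A1 = -1/2, so q_p = 17/12 - t/2.
General solution: q = 17/12 - t/2 + C1*exp(6*t) + C2*exp(-t).
Apply the initial conditions: q(0) = 17/12 + C1 + C2 = -3 and q'(0) = -1/2 - C2 + 6*C1 = -1. Solving gives C1 = -59/84, C2 = -26/7.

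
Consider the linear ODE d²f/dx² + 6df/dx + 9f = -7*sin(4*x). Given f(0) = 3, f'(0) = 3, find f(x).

f = 49*sin(4*x)/625 + 168*cos(4*x)/625 + 1707*exp(-3*x)/625 + 272*x*exp(-3*x)/25

Characteristic equation r² + 6r + 9 = 0 has discriminant (6)² - 4·(9) = 0, so r = -3 is a repeated root.
Hence f_h = (C1 + C2*x)*exp(-3*x).
Try f_p = A*cos(4*x) + B*sin(4*x). Substituting and equating the coefficients of cos(4x) and sin(4x) gives A = 168/625, B = 49/625, so f_p = 49*sin(4*x)/625 + 168*cos(4*x)/625.
General solution: f = 49*sin(4*x)/625 + 168*cos(4*x)/625 + C1*exp(-3*x) + C2*x*exp(-3*x).
Apply the initial conditions: f(0) = 168/625 + C1 = 3 and f'(0) = 196/625 + C2 - 3*C1 = 3. Solving gives C1 = 1707/625, C2 = 272/25.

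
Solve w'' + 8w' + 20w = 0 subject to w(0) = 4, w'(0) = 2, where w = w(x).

w = 4*cos(2*x)*exp(-4*x) + 9*exp(-4*x)*sin(2*x)

Characteristic equation r² + 8r + 20 = 0 has discriminant (8)² - 4·(20) = -16 < 0, so r = -4 ± 2i.
Hence w_h = C1*cos(2*x)*exp(-4*x) + C2*exp(-4*x)*sin(2*x).
Apply the initial conditions: w(0) = C1 = 4 and w'(0) = -4*C1 + 2*C2 = 2. Solving gives C1 = 4, C2 = 9.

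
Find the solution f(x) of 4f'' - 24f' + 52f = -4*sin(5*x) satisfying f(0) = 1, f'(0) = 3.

Divide through by 4: f'' - 6f' + 13f = -sin(5*x).
Characteristic equation r² - 6r + 13 = 0 has discriminant (-6)² - 4·(13) = -16 < 0, so r = 3 ± 2i.
Hence f_h = C1*cos(2*x)*exp(3*x) + C2*exp(3*x)*sin(2*x).
Try f_p = A*cos(5*x) + B*sin(5*x). Substituting and equating the coefficients of cos(5x) and sin(5x) gives A = -5/174, B = 1/87, so f_p = -5*cos(5*x)/174 + sin(5*x)/87.
General solution: f = -5*cos(5*x)/174 + sin(5*x)/87 + C1*cos(2*x)*exp(3*x) + C2*exp(3*x)*sin(2*x).
Apply the initial conditions: f(0) = -5/174 + C1 = 1 and f'(0) = 5/87 + 2*C2 + 3*C1 = 3. Solving gives C1 = 179/174, C2 = -25/348.

f = -5*cos(5*x)/174 + sin(5*x)/87 - 25*exp(3*x)*sin(2*x)/348 + 179*cos(2*x)*exp(3*x)/174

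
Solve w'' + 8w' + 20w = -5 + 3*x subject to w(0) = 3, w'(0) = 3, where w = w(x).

w = -31/100 + 3*x/20 + 331*cos(2*x)*exp(-4*x)/100 + 1609*exp(-4*x)*sin(2*x)/200

Characteristic equation r² + 8r + 20 = 0 has discriminant (8)² - 4·(20) = -16 < 0, so r = -4 ± 2i.
Hence w_h = C1*cos(2*x)*exp(-4*x) + C2*exp(-4*x)*sin(2*x).
For the particular solution try w_p = A0 + A1*x. Substituting and matching coefficients of each power of x gives A0 = -31/100, A1 = 3/20, so w_p = -31/100 + 3*x/20.
General solution: w = -31/100 + 3*x/20 + C1*cos(2*x)*exp(-4*x) + C2*exp(-4*x)*sin(2*x).
Apply the initial conditions: w(0) = -31/100 + C1 = 3 and w'(0) = 3/20 - 4*C1 + 2*C2 = 3. Solving gives C1 = 331/100, C2 = 1609/200.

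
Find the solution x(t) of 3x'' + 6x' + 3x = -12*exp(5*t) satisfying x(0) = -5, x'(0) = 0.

Divide through by 3: x'' + 2x' + x = -4*exp(5*t).
Characteristic equation r² + 2r + 1 = 0 has discriminant (2)² - 4·(1) = 0, so r = -1 is a repeated root.
Hence x_h = (C1 + C2*t)*exp(-t).
Try x_p = A*exp(5*t). Substituting into the equation and dividing by exp(5*t) gives A = -1/9, so x_p = -exp(5*t)/9.
General solution: x = -exp(5*t)/9 + C1*exp(-t) + C2*t*exp(-t).
Apply the initial conditions: x(0) = -1/9 + C1 = -5 and x'(0) = -5/9 + C2 - C1 = 0. Solving gives C1 = -44/9, C2 = -13/3.

x = -44*exp(-t)/9 - exp(5*t)/9 - 13*t*exp(-t)/3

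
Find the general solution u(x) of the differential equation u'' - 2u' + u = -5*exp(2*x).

u = -5*exp(2*x) + C1*exp(x) + C2*x*exp(x)

Characteristic equation r² - 2r + 1 = 0 has discriminant (-2)² - 4·(1) = 0, so r = 1 is a repeated root.
Hence u_h = (C1 + C2*x)*exp(x).
Try u_p = A*exp(2*x). Substituting into the equation and dividing by exp(2*x) gives A = -5, so u_p = -5*exp(2*x).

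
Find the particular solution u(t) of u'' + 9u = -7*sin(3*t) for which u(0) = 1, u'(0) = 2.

Characteristic equation r² + 9 = 0 has discriminant (0)² - 4·(9) = -36 < 0, so r = ± 3i.
Hence u_h = C1*cos(3*t) + C2*sin(3*t).
Since ±3i are characteristic roots, multiply the trial by t. Try u_p = t*(A*cos(3*t) + B*sin(3*t)). Substituting and equating the coefficients of cos(3t) and sin(3t) gives A = 7/6, B = 0, so u_p = 7*t*cos(3*t)/6.
General solution: u = C1*cos(3*t) + C2*sin(3*t) + 7*t*cos(3*t)/6.
Apply the initial conditions: u(0) = C1 = 1 and u'(0) = 7/6 + 3*C2 = 2. Solving gives C1 = 1, C2 = 5/18.

u = 5*sin(3*t)/18 + 7*t*cos(3*t)/6 + cos(3*t)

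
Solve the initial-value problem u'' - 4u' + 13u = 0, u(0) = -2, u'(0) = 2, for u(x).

Characteristic equation r² - 4r + 13 = 0 has discriminant (-4)² - 4·(13) = -36 < 0, so r = 2 ± 3i.
Hence u_h = C1*cos(3*x)*exp(2*x) + C2*exp(2*x)*sin(3*x).
Apply the initial conditions: u(0) = C1 = -2 and u'(0) = 2*C1 + 3*C2 = 2. Solving gives C1 = -2, C2 = 2.

u = -2*cos(3*x)*exp(2*x) + 2*exp(2*x)*sin(3*x)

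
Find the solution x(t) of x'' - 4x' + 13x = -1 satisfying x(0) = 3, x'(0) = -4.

x = -1/13 - 44*exp(2*t)*sin(3*t)/13 + 40*cos(3*t)*exp(2*t)/13

Characteristic equation r² - 4r + 13 = 0 has discriminant (-4)² - 4·(13) = -36 < 0, so r = 2 ± 3i.
Hence x_h = C1*cos(3*t)*exp(2*t) + C2*exp(2*t)*sin(3*t).
For the particular solution try x_p = A0. Substituting and matching coefficients of each power of t gives A0 = -1/13, so x_p = -1/13.
General solution: x = -1/13 + C1*cos(3*t)*exp(2*t) + C2*exp(2*t)*sin(3*t).
Apply the initial conditions: x(0) = -1/13 + C1 = 3 and x'(0) = 2*C1 + 3*C2 = -4. Solving gives C1 = 40/13, C2 = -44/13.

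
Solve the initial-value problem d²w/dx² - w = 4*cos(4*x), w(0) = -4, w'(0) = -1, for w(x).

w = -81*exp(x)/34 - 47*exp(-x)/34 - 4*cos(4*x)/17

Characteristic equation r² - 1 = 0 factors as (r - 1)(r + 1) = 0, so r = 1, -1.
Hence w_h = C1*exp(x) + C2*exp(-x).
Try w_p = A*cos(4*x) + B*sin(4*x). Substituting and equating the coefficients of cos(4x) and sin(4x) gives A = -4/17, B = 0, so w_p = -4*cos(4*x)/17.
General solution: w = -4*cos(4*x)/17 + C1*exp(x) + C2*exp(-x).
Apply the initial conditions: w(0) = -4/17 + C1 + C2 = -4 and w'(0) = C1 - C2 = -1. Solving gives C1 = -81/34, C2 = -47/34.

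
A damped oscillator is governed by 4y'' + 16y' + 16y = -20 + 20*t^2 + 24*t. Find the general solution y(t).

Divide through by 4: y'' + 4y' + 4y = -5 + 5*t^2 + 6*t.
Characteristic equation r² + 4r + 4 = 0 has discriminant (4)² - 4·(4) = 0, so r = -2 is a repeated root.
Hence y_h = (C1 + C2*t)*exp(-2*t).
For the particular solution try y_p = A0 + A1*t + A2*t^2. Substituting and matching coefficients of each power of t gives A0 = -7/8, A1 = -1, A2 = 5/4, so y_p = -7/8 - t + 5*t^2/4.

y = -7/8 - t + 5*t**2/4 + C1*exp(-2*t) + C2*t*exp(-2*t)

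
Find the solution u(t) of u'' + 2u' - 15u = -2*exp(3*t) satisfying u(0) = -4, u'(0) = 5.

u = -69*exp(-5*t)/32 - 59*exp(3*t)/32 - t*exp(3*t)/4

Characteristic equation r² + 2r - 15 = 0 factors as (r + 5)(r - 3) = 0, so r = -5, 3.
Hence u_h = C1*exp(-5*t) + C2*exp(3*t).
Since exp(3*t) solves the homogeneous equation (r = 3 is a root of multiplicity 1), multiply the trial by t. Try u_p = A*t*exp(3*t). Substituting into the equation and dividing by exp(3*t) gives A = -1/4, so u_p = -t*exp(3*t)/4.
General solution: u = C1*exp(-5*t) + C2*exp(3*t) - t*exp(3*t)/4.
Apply the initial conditions: u(0) = C1 + C2 = -4 and u'(0) = -1/4 - 5*C1 + 3*C2 = 5. Solving gives C1 = -69/32, C2 = -59/32.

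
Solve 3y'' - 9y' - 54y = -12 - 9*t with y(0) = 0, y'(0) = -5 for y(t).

Divide through by 3: y'' - 3y' - 18y = -4 - 3*t.
Characteristic equation r² - 3r - 18 = 0 factors as (r - 6)(r + 3) = 0, so r = 6, -3.
Hence y_h = C1*exp(6*t) + C2*exp(-3*t).
For the particular solution try y_p = A0 + A1*t. Substituting and matching coefficients of each power of t gives A0 = 7/36, A1 = 1/6, so y_p = 7/36 + t/6.
General solution: y = 7/36 + t/6 + C1*exp(6*t) + C2*exp(-3*t).
Apply the initial conditions: y(0) = 7/36 + C1 + C2 = 0 and y'(0) = 1/6 - 3*C2 + 6*C1 = -5. Solving gives C1 = -23/36, C2 = 4/9.

y = 7/36 - 23*exp(6*t)/36 + t/6 + 4*exp(-3*t)/9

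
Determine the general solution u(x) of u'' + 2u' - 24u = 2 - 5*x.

Characteristic equation r² + 2r - 24 = 0 factors as (r - 4)(r + 6) = 0, so r = 4, -6.
Hence u_h = C1*exp(4*x) + C2*exp(-6*x).
For the particular solution try u_p = A0 + A1*x. Substituting and matching coefficients of each power of x gives A0 = -19/288, A1 = 5/24, so u_p = -19/288 + 5*x/24.

u = -19/288 + 5*x/24 + C1*exp(4*x) + C2*exp(-6*x)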